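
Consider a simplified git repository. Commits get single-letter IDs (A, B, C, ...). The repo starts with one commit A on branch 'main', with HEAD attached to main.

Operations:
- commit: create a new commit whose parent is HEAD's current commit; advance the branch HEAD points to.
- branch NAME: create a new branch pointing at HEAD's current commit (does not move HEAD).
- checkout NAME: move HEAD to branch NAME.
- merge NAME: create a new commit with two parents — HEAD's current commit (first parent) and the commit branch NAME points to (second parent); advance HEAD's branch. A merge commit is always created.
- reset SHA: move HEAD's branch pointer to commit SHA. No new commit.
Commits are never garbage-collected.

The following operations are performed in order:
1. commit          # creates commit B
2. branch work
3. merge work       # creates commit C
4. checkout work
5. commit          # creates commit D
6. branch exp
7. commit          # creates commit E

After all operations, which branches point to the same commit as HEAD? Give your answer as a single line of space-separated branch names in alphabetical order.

Answer: work

Derivation:
After op 1 (commit): HEAD=main@B [main=B]
After op 2 (branch): HEAD=main@B [main=B work=B]
After op 3 (merge): HEAD=main@C [main=C work=B]
After op 4 (checkout): HEAD=work@B [main=C work=B]
After op 5 (commit): HEAD=work@D [main=C work=D]
After op 6 (branch): HEAD=work@D [exp=D main=C work=D]
After op 7 (commit): HEAD=work@E [exp=D main=C work=E]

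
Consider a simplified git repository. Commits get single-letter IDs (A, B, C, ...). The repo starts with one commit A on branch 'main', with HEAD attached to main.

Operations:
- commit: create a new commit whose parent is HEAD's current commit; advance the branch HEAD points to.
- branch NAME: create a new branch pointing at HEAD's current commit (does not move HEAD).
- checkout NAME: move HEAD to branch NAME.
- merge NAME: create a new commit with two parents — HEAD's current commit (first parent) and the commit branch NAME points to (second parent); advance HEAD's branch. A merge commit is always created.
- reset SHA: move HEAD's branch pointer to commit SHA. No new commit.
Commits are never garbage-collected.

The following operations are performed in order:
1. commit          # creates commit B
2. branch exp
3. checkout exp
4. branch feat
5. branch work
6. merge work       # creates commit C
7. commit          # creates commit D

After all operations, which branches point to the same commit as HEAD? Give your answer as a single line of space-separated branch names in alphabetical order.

Answer: exp

Derivation:
After op 1 (commit): HEAD=main@B [main=B]
After op 2 (branch): HEAD=main@B [exp=B main=B]
After op 3 (checkout): HEAD=exp@B [exp=B main=B]
After op 4 (branch): HEAD=exp@B [exp=B feat=B main=B]
After op 5 (branch): HEAD=exp@B [exp=B feat=B main=B work=B]
After op 6 (merge): HEAD=exp@C [exp=C feat=B main=B work=B]
After op 7 (commit): HEAD=exp@D [exp=D feat=B main=B work=B]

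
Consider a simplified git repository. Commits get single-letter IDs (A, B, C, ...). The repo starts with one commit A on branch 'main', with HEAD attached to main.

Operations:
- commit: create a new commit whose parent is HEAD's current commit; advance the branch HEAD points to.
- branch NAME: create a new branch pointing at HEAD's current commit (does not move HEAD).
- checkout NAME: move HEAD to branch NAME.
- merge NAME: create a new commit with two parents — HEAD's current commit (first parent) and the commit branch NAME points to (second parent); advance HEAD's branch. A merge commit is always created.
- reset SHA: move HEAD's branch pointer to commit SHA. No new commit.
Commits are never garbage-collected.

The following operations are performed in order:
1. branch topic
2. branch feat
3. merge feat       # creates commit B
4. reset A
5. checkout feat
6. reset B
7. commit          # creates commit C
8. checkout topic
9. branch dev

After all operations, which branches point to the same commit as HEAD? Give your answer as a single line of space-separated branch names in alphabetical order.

After op 1 (branch): HEAD=main@A [main=A topic=A]
After op 2 (branch): HEAD=main@A [feat=A main=A topic=A]
After op 3 (merge): HEAD=main@B [feat=A main=B topic=A]
After op 4 (reset): HEAD=main@A [feat=A main=A topic=A]
After op 5 (checkout): HEAD=feat@A [feat=A main=A topic=A]
After op 6 (reset): HEAD=feat@B [feat=B main=A topic=A]
After op 7 (commit): HEAD=feat@C [feat=C main=A topic=A]
After op 8 (checkout): HEAD=topic@A [feat=C main=A topic=A]
After op 9 (branch): HEAD=topic@A [dev=A feat=C main=A topic=A]

Answer: dev main topic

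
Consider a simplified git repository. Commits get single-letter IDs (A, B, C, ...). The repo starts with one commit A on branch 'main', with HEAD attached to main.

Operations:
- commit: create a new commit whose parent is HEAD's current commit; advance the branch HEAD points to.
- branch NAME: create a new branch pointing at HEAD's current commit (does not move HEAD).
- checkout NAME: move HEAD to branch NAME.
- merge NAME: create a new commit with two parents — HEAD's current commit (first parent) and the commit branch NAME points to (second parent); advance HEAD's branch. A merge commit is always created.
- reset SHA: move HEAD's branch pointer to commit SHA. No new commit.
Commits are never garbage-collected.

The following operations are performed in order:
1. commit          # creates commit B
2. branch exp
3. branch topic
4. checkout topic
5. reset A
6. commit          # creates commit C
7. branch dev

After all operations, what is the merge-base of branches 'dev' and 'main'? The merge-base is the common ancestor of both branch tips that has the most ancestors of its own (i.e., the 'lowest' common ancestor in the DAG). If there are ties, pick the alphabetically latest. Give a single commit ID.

Answer: A

Derivation:
After op 1 (commit): HEAD=main@B [main=B]
After op 2 (branch): HEAD=main@B [exp=B main=B]
After op 3 (branch): HEAD=main@B [exp=B main=B topic=B]
After op 4 (checkout): HEAD=topic@B [exp=B main=B topic=B]
After op 5 (reset): HEAD=topic@A [exp=B main=B topic=A]
After op 6 (commit): HEAD=topic@C [exp=B main=B topic=C]
After op 7 (branch): HEAD=topic@C [dev=C exp=B main=B topic=C]
ancestors(dev=C): ['A', 'C']
ancestors(main=B): ['A', 'B']
common: ['A']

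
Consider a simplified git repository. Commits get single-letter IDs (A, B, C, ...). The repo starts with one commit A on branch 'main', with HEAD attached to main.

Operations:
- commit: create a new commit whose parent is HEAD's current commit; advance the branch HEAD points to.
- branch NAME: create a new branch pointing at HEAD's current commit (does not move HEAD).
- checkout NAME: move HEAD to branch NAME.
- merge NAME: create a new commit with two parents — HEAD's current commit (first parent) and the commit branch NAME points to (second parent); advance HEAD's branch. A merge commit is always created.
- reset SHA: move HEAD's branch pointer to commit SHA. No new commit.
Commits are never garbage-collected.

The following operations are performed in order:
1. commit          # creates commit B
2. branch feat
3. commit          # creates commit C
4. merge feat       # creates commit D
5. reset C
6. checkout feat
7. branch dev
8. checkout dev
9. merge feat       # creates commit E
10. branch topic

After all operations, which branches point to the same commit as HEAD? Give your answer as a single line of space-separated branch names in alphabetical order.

Answer: dev topic

Derivation:
After op 1 (commit): HEAD=main@B [main=B]
After op 2 (branch): HEAD=main@B [feat=B main=B]
After op 3 (commit): HEAD=main@C [feat=B main=C]
After op 4 (merge): HEAD=main@D [feat=B main=D]
After op 5 (reset): HEAD=main@C [feat=B main=C]
After op 6 (checkout): HEAD=feat@B [feat=B main=C]
After op 7 (branch): HEAD=feat@B [dev=B feat=B main=C]
After op 8 (checkout): HEAD=dev@B [dev=B feat=B main=C]
After op 9 (merge): HEAD=dev@E [dev=E feat=B main=C]
After op 10 (branch): HEAD=dev@E [dev=E feat=B main=C topic=E]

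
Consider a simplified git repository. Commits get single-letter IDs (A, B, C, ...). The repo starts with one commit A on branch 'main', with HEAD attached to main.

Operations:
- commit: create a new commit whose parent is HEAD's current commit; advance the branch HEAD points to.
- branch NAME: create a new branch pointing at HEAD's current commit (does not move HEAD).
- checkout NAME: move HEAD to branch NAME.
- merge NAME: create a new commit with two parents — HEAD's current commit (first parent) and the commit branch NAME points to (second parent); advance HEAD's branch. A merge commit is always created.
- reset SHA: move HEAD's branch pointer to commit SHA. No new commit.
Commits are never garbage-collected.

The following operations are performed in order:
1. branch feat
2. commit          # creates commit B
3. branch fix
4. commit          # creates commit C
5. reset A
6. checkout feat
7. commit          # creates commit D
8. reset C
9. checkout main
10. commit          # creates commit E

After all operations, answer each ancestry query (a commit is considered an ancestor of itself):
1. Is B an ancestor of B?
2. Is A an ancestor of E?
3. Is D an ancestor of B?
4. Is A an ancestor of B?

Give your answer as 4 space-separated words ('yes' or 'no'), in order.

After op 1 (branch): HEAD=main@A [feat=A main=A]
After op 2 (commit): HEAD=main@B [feat=A main=B]
After op 3 (branch): HEAD=main@B [feat=A fix=B main=B]
After op 4 (commit): HEAD=main@C [feat=A fix=B main=C]
After op 5 (reset): HEAD=main@A [feat=A fix=B main=A]
After op 6 (checkout): HEAD=feat@A [feat=A fix=B main=A]
After op 7 (commit): HEAD=feat@D [feat=D fix=B main=A]
After op 8 (reset): HEAD=feat@C [feat=C fix=B main=A]
After op 9 (checkout): HEAD=main@A [feat=C fix=B main=A]
After op 10 (commit): HEAD=main@E [feat=C fix=B main=E]
ancestors(B) = {A,B}; B in? yes
ancestors(E) = {A,E}; A in? yes
ancestors(B) = {A,B}; D in? no
ancestors(B) = {A,B}; A in? yes

Answer: yes yes no yes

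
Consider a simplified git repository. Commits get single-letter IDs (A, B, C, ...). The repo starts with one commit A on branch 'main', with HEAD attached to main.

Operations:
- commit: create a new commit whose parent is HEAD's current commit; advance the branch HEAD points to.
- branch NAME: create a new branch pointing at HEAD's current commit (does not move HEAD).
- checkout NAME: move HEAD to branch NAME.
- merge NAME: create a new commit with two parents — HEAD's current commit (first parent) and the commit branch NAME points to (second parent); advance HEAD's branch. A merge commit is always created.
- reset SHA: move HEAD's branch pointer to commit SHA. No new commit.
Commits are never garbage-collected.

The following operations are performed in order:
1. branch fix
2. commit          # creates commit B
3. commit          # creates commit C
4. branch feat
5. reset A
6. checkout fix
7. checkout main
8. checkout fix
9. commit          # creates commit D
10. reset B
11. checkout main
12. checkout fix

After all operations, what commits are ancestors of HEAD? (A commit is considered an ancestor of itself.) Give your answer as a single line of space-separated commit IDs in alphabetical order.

After op 1 (branch): HEAD=main@A [fix=A main=A]
After op 2 (commit): HEAD=main@B [fix=A main=B]
After op 3 (commit): HEAD=main@C [fix=A main=C]
After op 4 (branch): HEAD=main@C [feat=C fix=A main=C]
After op 5 (reset): HEAD=main@A [feat=C fix=A main=A]
After op 6 (checkout): HEAD=fix@A [feat=C fix=A main=A]
After op 7 (checkout): HEAD=main@A [feat=C fix=A main=A]
After op 8 (checkout): HEAD=fix@A [feat=C fix=A main=A]
After op 9 (commit): HEAD=fix@D [feat=C fix=D main=A]
After op 10 (reset): HEAD=fix@B [feat=C fix=B main=A]
After op 11 (checkout): HEAD=main@A [feat=C fix=B main=A]
After op 12 (checkout): HEAD=fix@B [feat=C fix=B main=A]

Answer: A B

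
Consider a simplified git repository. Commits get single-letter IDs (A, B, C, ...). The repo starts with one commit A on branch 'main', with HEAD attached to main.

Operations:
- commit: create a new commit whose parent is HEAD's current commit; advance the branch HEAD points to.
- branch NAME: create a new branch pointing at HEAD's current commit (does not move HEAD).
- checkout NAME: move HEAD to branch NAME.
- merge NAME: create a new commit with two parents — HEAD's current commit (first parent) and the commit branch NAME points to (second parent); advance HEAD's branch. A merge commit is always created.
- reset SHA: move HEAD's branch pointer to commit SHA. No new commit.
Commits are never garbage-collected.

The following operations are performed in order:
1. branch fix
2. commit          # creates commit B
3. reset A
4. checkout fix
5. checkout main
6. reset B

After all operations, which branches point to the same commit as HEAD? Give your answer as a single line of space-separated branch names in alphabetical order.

After op 1 (branch): HEAD=main@A [fix=A main=A]
After op 2 (commit): HEAD=main@B [fix=A main=B]
After op 3 (reset): HEAD=main@A [fix=A main=A]
After op 4 (checkout): HEAD=fix@A [fix=A main=A]
After op 5 (checkout): HEAD=main@A [fix=A main=A]
After op 6 (reset): HEAD=main@B [fix=A main=B]

Answer: main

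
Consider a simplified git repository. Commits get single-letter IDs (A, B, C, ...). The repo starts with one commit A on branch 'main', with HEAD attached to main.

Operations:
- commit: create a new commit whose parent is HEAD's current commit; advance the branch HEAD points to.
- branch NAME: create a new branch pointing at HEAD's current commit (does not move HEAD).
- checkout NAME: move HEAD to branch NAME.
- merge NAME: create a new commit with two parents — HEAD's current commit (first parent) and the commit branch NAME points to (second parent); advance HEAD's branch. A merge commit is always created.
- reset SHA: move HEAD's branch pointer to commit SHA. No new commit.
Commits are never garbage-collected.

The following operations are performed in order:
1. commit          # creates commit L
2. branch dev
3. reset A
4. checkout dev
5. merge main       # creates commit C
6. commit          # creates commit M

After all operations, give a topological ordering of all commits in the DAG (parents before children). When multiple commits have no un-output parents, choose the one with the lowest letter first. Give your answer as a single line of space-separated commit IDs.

Answer: A L C M

Derivation:
After op 1 (commit): HEAD=main@L [main=L]
After op 2 (branch): HEAD=main@L [dev=L main=L]
After op 3 (reset): HEAD=main@A [dev=L main=A]
After op 4 (checkout): HEAD=dev@L [dev=L main=A]
After op 5 (merge): HEAD=dev@C [dev=C main=A]
After op 6 (commit): HEAD=dev@M [dev=M main=A]
commit A: parents=[]
commit C: parents=['L', 'A']
commit L: parents=['A']
commit M: parents=['C']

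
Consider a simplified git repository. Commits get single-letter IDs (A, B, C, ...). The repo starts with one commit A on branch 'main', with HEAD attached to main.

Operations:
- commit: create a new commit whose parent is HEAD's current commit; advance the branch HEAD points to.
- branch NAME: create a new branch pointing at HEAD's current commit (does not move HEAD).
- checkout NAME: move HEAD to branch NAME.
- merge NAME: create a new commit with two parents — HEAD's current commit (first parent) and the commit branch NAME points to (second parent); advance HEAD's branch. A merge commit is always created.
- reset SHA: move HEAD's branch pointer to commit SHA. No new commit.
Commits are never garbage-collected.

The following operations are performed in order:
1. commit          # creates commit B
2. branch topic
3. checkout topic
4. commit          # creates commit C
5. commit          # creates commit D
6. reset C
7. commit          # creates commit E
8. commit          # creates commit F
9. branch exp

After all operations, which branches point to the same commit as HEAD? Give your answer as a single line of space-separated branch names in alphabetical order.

Answer: exp topic

Derivation:
After op 1 (commit): HEAD=main@B [main=B]
After op 2 (branch): HEAD=main@B [main=B topic=B]
After op 3 (checkout): HEAD=topic@B [main=B topic=B]
After op 4 (commit): HEAD=topic@C [main=B topic=C]
After op 5 (commit): HEAD=topic@D [main=B topic=D]
After op 6 (reset): HEAD=topic@C [main=B topic=C]
After op 7 (commit): HEAD=topic@E [main=B topic=E]
After op 8 (commit): HEAD=topic@F [main=B topic=F]
After op 9 (branch): HEAD=topic@F [exp=F main=B topic=F]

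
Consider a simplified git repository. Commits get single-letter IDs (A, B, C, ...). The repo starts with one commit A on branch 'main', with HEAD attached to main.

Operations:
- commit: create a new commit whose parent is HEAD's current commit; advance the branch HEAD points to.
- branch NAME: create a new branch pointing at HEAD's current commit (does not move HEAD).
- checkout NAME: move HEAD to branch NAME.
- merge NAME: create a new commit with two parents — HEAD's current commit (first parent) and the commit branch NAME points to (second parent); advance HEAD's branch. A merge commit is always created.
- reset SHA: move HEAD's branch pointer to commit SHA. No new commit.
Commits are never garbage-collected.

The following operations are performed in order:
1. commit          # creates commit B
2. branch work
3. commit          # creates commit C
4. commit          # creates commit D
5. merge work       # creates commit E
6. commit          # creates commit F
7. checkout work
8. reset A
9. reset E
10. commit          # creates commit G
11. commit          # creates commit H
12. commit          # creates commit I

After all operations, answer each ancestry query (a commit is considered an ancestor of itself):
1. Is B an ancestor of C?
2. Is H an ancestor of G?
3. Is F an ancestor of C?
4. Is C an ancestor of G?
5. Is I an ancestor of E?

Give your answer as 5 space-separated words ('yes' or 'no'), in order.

Answer: yes no no yes no

Derivation:
After op 1 (commit): HEAD=main@B [main=B]
After op 2 (branch): HEAD=main@B [main=B work=B]
After op 3 (commit): HEAD=main@C [main=C work=B]
After op 4 (commit): HEAD=main@D [main=D work=B]
After op 5 (merge): HEAD=main@E [main=E work=B]
After op 6 (commit): HEAD=main@F [main=F work=B]
After op 7 (checkout): HEAD=work@B [main=F work=B]
After op 8 (reset): HEAD=work@A [main=F work=A]
After op 9 (reset): HEAD=work@E [main=F work=E]
After op 10 (commit): HEAD=work@G [main=F work=G]
After op 11 (commit): HEAD=work@H [main=F work=H]
After op 12 (commit): HEAD=work@I [main=F work=I]
ancestors(C) = {A,B,C}; B in? yes
ancestors(G) = {A,B,C,D,E,G}; H in? no
ancestors(C) = {A,B,C}; F in? no
ancestors(G) = {A,B,C,D,E,G}; C in? yes
ancestors(E) = {A,B,C,D,E}; I in? no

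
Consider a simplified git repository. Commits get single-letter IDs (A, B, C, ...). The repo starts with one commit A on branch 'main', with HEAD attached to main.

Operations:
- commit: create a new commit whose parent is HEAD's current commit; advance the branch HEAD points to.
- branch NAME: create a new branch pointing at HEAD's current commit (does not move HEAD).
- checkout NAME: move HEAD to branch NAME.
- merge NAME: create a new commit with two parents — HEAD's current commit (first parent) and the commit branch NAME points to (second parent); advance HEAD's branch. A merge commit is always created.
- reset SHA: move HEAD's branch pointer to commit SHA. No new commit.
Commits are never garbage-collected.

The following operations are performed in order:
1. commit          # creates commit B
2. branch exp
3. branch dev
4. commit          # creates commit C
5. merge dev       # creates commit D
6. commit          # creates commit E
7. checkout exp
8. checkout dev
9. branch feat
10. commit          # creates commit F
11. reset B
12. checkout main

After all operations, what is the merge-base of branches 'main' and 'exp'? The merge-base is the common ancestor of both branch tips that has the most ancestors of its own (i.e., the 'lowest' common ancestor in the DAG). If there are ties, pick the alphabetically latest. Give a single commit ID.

Answer: B

Derivation:
After op 1 (commit): HEAD=main@B [main=B]
After op 2 (branch): HEAD=main@B [exp=B main=B]
After op 3 (branch): HEAD=main@B [dev=B exp=B main=B]
After op 4 (commit): HEAD=main@C [dev=B exp=B main=C]
After op 5 (merge): HEAD=main@D [dev=B exp=B main=D]
After op 6 (commit): HEAD=main@E [dev=B exp=B main=E]
After op 7 (checkout): HEAD=exp@B [dev=B exp=B main=E]
After op 8 (checkout): HEAD=dev@B [dev=B exp=B main=E]
After op 9 (branch): HEAD=dev@B [dev=B exp=B feat=B main=E]
After op 10 (commit): HEAD=dev@F [dev=F exp=B feat=B main=E]
After op 11 (reset): HEAD=dev@B [dev=B exp=B feat=B main=E]
After op 12 (checkout): HEAD=main@E [dev=B exp=B feat=B main=E]
ancestors(main=E): ['A', 'B', 'C', 'D', 'E']
ancestors(exp=B): ['A', 'B']
common: ['A', 'B']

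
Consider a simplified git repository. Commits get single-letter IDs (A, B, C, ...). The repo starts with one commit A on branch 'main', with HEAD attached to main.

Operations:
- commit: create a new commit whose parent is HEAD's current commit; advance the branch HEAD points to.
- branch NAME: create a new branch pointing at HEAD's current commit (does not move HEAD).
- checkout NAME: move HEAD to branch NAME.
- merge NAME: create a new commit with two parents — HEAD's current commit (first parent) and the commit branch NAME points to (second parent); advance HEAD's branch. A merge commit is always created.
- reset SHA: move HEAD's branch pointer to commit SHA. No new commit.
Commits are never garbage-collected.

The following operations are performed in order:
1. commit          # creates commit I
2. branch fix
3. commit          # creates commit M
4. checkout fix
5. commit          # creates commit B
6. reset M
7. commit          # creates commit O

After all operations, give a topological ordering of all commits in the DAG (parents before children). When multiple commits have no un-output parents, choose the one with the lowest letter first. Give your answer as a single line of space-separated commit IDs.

After op 1 (commit): HEAD=main@I [main=I]
After op 2 (branch): HEAD=main@I [fix=I main=I]
After op 3 (commit): HEAD=main@M [fix=I main=M]
After op 4 (checkout): HEAD=fix@I [fix=I main=M]
After op 5 (commit): HEAD=fix@B [fix=B main=M]
After op 6 (reset): HEAD=fix@M [fix=M main=M]
After op 7 (commit): HEAD=fix@O [fix=O main=M]
commit A: parents=[]
commit B: parents=['I']
commit I: parents=['A']
commit M: parents=['I']
commit O: parents=['M']

Answer: A I B M O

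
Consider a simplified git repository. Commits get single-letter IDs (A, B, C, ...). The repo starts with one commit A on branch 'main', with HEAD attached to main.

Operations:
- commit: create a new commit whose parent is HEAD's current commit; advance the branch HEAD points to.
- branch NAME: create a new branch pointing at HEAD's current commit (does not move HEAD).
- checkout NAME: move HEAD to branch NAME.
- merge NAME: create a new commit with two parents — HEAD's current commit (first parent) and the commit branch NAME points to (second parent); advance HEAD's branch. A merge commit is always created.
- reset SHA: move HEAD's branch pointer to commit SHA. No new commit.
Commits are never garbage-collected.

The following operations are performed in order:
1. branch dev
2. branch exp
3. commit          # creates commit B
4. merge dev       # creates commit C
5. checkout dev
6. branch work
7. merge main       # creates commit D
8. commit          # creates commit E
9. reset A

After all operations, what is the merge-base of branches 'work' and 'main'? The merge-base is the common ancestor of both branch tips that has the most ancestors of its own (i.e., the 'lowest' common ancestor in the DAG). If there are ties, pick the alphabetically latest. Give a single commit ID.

Answer: A

Derivation:
After op 1 (branch): HEAD=main@A [dev=A main=A]
After op 2 (branch): HEAD=main@A [dev=A exp=A main=A]
After op 3 (commit): HEAD=main@B [dev=A exp=A main=B]
After op 4 (merge): HEAD=main@C [dev=A exp=A main=C]
After op 5 (checkout): HEAD=dev@A [dev=A exp=A main=C]
After op 6 (branch): HEAD=dev@A [dev=A exp=A main=C work=A]
After op 7 (merge): HEAD=dev@D [dev=D exp=A main=C work=A]
After op 8 (commit): HEAD=dev@E [dev=E exp=A main=C work=A]
After op 9 (reset): HEAD=dev@A [dev=A exp=A main=C work=A]
ancestors(work=A): ['A']
ancestors(main=C): ['A', 'B', 'C']
common: ['A']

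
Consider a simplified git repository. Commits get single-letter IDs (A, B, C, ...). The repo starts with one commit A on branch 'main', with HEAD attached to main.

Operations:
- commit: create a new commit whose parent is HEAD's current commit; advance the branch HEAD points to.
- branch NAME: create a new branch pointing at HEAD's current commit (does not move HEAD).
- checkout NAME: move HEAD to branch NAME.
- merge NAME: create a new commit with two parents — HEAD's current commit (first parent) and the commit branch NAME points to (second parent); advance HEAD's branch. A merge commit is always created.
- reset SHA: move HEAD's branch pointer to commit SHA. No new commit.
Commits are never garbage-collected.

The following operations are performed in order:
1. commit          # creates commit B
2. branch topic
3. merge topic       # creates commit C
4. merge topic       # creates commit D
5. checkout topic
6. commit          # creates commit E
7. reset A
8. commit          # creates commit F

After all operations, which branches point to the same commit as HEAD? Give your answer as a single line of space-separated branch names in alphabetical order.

After op 1 (commit): HEAD=main@B [main=B]
After op 2 (branch): HEAD=main@B [main=B topic=B]
After op 3 (merge): HEAD=main@C [main=C topic=B]
After op 4 (merge): HEAD=main@D [main=D topic=B]
After op 5 (checkout): HEAD=topic@B [main=D topic=B]
After op 6 (commit): HEAD=topic@E [main=D topic=E]
After op 7 (reset): HEAD=topic@A [main=D topic=A]
After op 8 (commit): HEAD=topic@F [main=D topic=F]

Answer: topic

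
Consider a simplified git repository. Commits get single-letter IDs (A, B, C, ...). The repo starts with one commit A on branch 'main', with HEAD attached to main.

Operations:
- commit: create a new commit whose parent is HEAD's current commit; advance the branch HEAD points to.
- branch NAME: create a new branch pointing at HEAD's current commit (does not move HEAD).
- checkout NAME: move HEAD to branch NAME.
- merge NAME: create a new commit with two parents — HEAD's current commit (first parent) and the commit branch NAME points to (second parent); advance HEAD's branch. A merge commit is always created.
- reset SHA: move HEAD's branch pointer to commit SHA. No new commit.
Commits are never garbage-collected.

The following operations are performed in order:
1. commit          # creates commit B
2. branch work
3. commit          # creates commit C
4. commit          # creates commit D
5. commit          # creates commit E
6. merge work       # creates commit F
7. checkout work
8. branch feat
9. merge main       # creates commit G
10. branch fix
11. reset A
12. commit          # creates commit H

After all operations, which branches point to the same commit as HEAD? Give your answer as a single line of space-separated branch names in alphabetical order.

Answer: work

Derivation:
After op 1 (commit): HEAD=main@B [main=B]
After op 2 (branch): HEAD=main@B [main=B work=B]
After op 3 (commit): HEAD=main@C [main=C work=B]
After op 4 (commit): HEAD=main@D [main=D work=B]
After op 5 (commit): HEAD=main@E [main=E work=B]
After op 6 (merge): HEAD=main@F [main=F work=B]
After op 7 (checkout): HEAD=work@B [main=F work=B]
After op 8 (branch): HEAD=work@B [feat=B main=F work=B]
After op 9 (merge): HEAD=work@G [feat=B main=F work=G]
After op 10 (branch): HEAD=work@G [feat=B fix=G main=F work=G]
After op 11 (reset): HEAD=work@A [feat=B fix=G main=F work=A]
After op 12 (commit): HEAD=work@H [feat=B fix=G main=F work=H]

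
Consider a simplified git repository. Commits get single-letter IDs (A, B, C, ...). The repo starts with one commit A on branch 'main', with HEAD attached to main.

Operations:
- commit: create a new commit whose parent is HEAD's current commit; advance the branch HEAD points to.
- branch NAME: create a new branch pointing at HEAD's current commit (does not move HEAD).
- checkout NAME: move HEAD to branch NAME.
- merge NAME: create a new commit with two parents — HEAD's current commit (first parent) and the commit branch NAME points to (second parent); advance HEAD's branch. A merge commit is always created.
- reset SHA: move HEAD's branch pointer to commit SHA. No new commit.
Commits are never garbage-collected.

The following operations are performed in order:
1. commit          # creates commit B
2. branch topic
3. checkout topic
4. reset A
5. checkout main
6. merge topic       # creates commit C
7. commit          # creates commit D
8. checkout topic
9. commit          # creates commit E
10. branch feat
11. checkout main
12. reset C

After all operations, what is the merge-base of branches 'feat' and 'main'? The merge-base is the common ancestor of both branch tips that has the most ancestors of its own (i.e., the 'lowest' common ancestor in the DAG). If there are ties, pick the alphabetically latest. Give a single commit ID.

Answer: A

Derivation:
After op 1 (commit): HEAD=main@B [main=B]
After op 2 (branch): HEAD=main@B [main=B topic=B]
After op 3 (checkout): HEAD=topic@B [main=B topic=B]
After op 4 (reset): HEAD=topic@A [main=B topic=A]
After op 5 (checkout): HEAD=main@B [main=B topic=A]
After op 6 (merge): HEAD=main@C [main=C topic=A]
After op 7 (commit): HEAD=main@D [main=D topic=A]
After op 8 (checkout): HEAD=topic@A [main=D topic=A]
After op 9 (commit): HEAD=topic@E [main=D topic=E]
After op 10 (branch): HEAD=topic@E [feat=E main=D topic=E]
After op 11 (checkout): HEAD=main@D [feat=E main=D topic=E]
After op 12 (reset): HEAD=main@C [feat=E main=C topic=E]
ancestors(feat=E): ['A', 'E']
ancestors(main=C): ['A', 'B', 'C']
common: ['A']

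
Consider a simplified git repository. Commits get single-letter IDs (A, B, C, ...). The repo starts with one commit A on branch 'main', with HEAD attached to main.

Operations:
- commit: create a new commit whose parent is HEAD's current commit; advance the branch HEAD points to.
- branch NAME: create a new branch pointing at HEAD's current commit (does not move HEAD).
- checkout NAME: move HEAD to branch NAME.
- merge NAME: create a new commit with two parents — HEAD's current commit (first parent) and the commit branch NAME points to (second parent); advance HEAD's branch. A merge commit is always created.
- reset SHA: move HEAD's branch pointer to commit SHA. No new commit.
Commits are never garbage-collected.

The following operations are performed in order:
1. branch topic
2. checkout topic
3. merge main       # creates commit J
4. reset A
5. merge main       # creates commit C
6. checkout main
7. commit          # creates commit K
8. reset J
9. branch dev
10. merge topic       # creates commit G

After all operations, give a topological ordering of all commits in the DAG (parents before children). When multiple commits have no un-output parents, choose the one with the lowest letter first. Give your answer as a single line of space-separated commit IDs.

After op 1 (branch): HEAD=main@A [main=A topic=A]
After op 2 (checkout): HEAD=topic@A [main=A topic=A]
After op 3 (merge): HEAD=topic@J [main=A topic=J]
After op 4 (reset): HEAD=topic@A [main=A topic=A]
After op 5 (merge): HEAD=topic@C [main=A topic=C]
After op 6 (checkout): HEAD=main@A [main=A topic=C]
After op 7 (commit): HEAD=main@K [main=K topic=C]
After op 8 (reset): HEAD=main@J [main=J topic=C]
After op 9 (branch): HEAD=main@J [dev=J main=J topic=C]
After op 10 (merge): HEAD=main@G [dev=J main=G topic=C]
commit A: parents=[]
commit C: parents=['A', 'A']
commit G: parents=['J', 'C']
commit J: parents=['A', 'A']
commit K: parents=['A']

Answer: A C J G K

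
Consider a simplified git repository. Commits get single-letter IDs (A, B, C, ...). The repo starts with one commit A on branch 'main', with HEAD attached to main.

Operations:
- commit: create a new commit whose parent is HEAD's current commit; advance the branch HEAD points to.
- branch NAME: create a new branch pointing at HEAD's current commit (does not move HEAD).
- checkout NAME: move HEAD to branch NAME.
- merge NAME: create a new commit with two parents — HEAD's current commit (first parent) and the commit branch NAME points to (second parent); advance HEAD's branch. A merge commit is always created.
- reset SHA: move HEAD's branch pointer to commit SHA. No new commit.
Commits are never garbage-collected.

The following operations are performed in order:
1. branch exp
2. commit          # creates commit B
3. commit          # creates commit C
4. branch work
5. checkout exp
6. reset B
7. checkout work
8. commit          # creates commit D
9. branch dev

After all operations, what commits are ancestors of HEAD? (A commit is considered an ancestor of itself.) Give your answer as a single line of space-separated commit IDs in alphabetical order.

After op 1 (branch): HEAD=main@A [exp=A main=A]
After op 2 (commit): HEAD=main@B [exp=A main=B]
After op 3 (commit): HEAD=main@C [exp=A main=C]
After op 4 (branch): HEAD=main@C [exp=A main=C work=C]
After op 5 (checkout): HEAD=exp@A [exp=A main=C work=C]
After op 6 (reset): HEAD=exp@B [exp=B main=C work=C]
After op 7 (checkout): HEAD=work@C [exp=B main=C work=C]
After op 8 (commit): HEAD=work@D [exp=B main=C work=D]
After op 9 (branch): HEAD=work@D [dev=D exp=B main=C work=D]

Answer: A B C D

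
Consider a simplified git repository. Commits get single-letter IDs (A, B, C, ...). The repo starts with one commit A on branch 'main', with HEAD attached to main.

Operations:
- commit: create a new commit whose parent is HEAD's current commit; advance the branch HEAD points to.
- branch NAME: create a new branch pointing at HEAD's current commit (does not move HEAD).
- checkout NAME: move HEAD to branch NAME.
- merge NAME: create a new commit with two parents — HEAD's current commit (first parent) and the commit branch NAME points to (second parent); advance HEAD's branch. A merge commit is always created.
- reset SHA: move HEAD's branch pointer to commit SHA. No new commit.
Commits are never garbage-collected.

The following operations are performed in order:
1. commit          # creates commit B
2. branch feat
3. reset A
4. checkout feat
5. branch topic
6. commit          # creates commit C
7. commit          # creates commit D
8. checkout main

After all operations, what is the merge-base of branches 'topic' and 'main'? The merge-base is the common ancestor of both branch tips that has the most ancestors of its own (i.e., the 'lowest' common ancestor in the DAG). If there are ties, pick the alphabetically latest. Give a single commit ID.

After op 1 (commit): HEAD=main@B [main=B]
After op 2 (branch): HEAD=main@B [feat=B main=B]
After op 3 (reset): HEAD=main@A [feat=B main=A]
After op 4 (checkout): HEAD=feat@B [feat=B main=A]
After op 5 (branch): HEAD=feat@B [feat=B main=A topic=B]
After op 6 (commit): HEAD=feat@C [feat=C main=A topic=B]
After op 7 (commit): HEAD=feat@D [feat=D main=A topic=B]
After op 8 (checkout): HEAD=main@A [feat=D main=A topic=B]
ancestors(topic=B): ['A', 'B']
ancestors(main=A): ['A']
common: ['A']

Answer: A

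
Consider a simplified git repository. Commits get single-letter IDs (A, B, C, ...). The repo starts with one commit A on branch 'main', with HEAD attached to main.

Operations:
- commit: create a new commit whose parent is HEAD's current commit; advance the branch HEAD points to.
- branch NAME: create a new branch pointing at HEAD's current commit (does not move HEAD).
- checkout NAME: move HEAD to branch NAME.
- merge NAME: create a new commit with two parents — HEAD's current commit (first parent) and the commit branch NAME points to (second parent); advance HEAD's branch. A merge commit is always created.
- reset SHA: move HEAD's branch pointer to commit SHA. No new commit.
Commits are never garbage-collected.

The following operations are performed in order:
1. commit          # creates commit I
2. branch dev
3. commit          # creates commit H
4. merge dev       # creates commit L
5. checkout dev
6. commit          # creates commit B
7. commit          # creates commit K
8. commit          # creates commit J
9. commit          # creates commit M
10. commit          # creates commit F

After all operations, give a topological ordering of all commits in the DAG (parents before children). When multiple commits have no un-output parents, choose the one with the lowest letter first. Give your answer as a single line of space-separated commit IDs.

Answer: A I B H K J L M F

Derivation:
After op 1 (commit): HEAD=main@I [main=I]
After op 2 (branch): HEAD=main@I [dev=I main=I]
After op 3 (commit): HEAD=main@H [dev=I main=H]
After op 4 (merge): HEAD=main@L [dev=I main=L]
After op 5 (checkout): HEAD=dev@I [dev=I main=L]
After op 6 (commit): HEAD=dev@B [dev=B main=L]
After op 7 (commit): HEAD=dev@K [dev=K main=L]
After op 8 (commit): HEAD=dev@J [dev=J main=L]
After op 9 (commit): HEAD=dev@M [dev=M main=L]
After op 10 (commit): HEAD=dev@F [dev=F main=L]
commit A: parents=[]
commit B: parents=['I']
commit F: parents=['M']
commit H: parents=['I']
commit I: parents=['A']
commit J: parents=['K']
commit K: parents=['B']
commit L: parents=['H', 'I']
commit M: parents=['J']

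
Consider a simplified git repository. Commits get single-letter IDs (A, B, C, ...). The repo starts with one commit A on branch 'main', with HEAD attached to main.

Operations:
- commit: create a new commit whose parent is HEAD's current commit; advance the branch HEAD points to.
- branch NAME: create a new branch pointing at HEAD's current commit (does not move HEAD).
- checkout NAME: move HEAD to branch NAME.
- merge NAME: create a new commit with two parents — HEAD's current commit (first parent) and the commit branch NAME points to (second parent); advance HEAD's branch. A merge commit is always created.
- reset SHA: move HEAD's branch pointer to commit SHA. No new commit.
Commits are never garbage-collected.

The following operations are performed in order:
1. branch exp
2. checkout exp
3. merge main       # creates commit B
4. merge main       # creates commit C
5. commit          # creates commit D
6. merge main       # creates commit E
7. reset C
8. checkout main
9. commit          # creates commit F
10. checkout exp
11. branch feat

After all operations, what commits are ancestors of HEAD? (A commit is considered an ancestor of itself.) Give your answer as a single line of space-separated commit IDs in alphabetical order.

Answer: A B C

Derivation:
After op 1 (branch): HEAD=main@A [exp=A main=A]
After op 2 (checkout): HEAD=exp@A [exp=A main=A]
After op 3 (merge): HEAD=exp@B [exp=B main=A]
After op 4 (merge): HEAD=exp@C [exp=C main=A]
After op 5 (commit): HEAD=exp@D [exp=D main=A]
After op 6 (merge): HEAD=exp@E [exp=E main=A]
After op 7 (reset): HEAD=exp@C [exp=C main=A]
After op 8 (checkout): HEAD=main@A [exp=C main=A]
After op 9 (commit): HEAD=main@F [exp=C main=F]
After op 10 (checkout): HEAD=exp@C [exp=C main=F]
After op 11 (branch): HEAD=exp@C [exp=C feat=C main=F]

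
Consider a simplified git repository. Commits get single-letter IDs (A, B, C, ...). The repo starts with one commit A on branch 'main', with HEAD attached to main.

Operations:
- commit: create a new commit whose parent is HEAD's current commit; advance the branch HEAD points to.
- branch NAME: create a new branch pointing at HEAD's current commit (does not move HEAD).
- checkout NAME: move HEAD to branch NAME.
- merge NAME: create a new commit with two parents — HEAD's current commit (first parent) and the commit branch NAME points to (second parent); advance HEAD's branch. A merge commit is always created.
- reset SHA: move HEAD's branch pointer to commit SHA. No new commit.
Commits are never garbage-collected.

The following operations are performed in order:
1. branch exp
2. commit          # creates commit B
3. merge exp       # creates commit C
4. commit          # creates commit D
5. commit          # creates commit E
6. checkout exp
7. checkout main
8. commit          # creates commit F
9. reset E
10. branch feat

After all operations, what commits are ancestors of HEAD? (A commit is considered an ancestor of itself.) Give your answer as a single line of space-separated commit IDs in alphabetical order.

Answer: A B C D E

Derivation:
After op 1 (branch): HEAD=main@A [exp=A main=A]
After op 2 (commit): HEAD=main@B [exp=A main=B]
After op 3 (merge): HEAD=main@C [exp=A main=C]
After op 4 (commit): HEAD=main@D [exp=A main=D]
After op 5 (commit): HEAD=main@E [exp=A main=E]
After op 6 (checkout): HEAD=exp@A [exp=A main=E]
After op 7 (checkout): HEAD=main@E [exp=A main=E]
After op 8 (commit): HEAD=main@F [exp=A main=F]
After op 9 (reset): HEAD=main@E [exp=A main=E]
After op 10 (branch): HEAD=main@E [exp=A feat=E main=E]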